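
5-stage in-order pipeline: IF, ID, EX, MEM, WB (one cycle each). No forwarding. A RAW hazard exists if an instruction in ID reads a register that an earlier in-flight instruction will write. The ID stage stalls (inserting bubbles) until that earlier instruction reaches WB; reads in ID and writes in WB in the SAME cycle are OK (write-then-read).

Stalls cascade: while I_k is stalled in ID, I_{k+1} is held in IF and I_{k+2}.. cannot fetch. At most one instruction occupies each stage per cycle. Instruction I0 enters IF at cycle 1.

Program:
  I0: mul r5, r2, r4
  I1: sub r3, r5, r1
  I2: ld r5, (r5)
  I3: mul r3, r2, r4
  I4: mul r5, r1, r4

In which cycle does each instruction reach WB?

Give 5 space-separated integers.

Answer: 5 8 9 10 11

Derivation:
I0 mul r5 <- r2,r4: IF@1 ID@2 stall=0 (-) EX@3 MEM@4 WB@5
I1 sub r3 <- r5,r1: IF@2 ID@3 stall=2 (RAW on I0.r5 (WB@5)) EX@6 MEM@7 WB@8
I2 ld r5 <- r5: IF@3 ID@6 stall=0 (-) EX@7 MEM@8 WB@9
I3 mul r3 <- r2,r4: IF@6 ID@7 stall=0 (-) EX@8 MEM@9 WB@10
I4 mul r5 <- r1,r4: IF@7 ID@8 stall=0 (-) EX@9 MEM@10 WB@11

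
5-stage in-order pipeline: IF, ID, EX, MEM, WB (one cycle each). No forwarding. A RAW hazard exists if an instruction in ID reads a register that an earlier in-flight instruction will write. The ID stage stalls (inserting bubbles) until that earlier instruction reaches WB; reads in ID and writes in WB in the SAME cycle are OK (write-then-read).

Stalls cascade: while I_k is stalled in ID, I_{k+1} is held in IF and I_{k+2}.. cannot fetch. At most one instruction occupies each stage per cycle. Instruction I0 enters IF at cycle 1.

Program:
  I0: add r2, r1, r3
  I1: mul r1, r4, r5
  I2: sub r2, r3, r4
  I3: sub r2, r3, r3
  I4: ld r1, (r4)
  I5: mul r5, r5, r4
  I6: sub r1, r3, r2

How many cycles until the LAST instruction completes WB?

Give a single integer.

I0 add r2 <- r1,r3: IF@1 ID@2 stall=0 (-) EX@3 MEM@4 WB@5
I1 mul r1 <- r4,r5: IF@2 ID@3 stall=0 (-) EX@4 MEM@5 WB@6
I2 sub r2 <- r3,r4: IF@3 ID@4 stall=0 (-) EX@5 MEM@6 WB@7
I3 sub r2 <- r3,r3: IF@4 ID@5 stall=0 (-) EX@6 MEM@7 WB@8
I4 ld r1 <- r4: IF@5 ID@6 stall=0 (-) EX@7 MEM@8 WB@9
I5 mul r5 <- r5,r4: IF@6 ID@7 stall=0 (-) EX@8 MEM@9 WB@10
I6 sub r1 <- r3,r2: IF@7 ID@8 stall=0 (-) EX@9 MEM@10 WB@11

Answer: 11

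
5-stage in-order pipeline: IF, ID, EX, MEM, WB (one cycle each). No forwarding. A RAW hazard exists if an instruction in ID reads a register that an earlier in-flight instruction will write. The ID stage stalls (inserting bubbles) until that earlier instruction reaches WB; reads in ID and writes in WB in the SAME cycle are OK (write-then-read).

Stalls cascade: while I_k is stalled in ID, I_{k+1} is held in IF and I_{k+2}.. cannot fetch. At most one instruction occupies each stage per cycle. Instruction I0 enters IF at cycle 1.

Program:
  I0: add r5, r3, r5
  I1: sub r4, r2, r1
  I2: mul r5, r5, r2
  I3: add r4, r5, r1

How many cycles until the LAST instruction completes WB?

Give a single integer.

I0 add r5 <- r3,r5: IF@1 ID@2 stall=0 (-) EX@3 MEM@4 WB@5
I1 sub r4 <- r2,r1: IF@2 ID@3 stall=0 (-) EX@4 MEM@5 WB@6
I2 mul r5 <- r5,r2: IF@3 ID@4 stall=1 (RAW on I0.r5 (WB@5)) EX@6 MEM@7 WB@8
I3 add r4 <- r5,r1: IF@4 ID@6 stall=2 (RAW on I2.r5 (WB@8)) EX@9 MEM@10 WB@11

Answer: 11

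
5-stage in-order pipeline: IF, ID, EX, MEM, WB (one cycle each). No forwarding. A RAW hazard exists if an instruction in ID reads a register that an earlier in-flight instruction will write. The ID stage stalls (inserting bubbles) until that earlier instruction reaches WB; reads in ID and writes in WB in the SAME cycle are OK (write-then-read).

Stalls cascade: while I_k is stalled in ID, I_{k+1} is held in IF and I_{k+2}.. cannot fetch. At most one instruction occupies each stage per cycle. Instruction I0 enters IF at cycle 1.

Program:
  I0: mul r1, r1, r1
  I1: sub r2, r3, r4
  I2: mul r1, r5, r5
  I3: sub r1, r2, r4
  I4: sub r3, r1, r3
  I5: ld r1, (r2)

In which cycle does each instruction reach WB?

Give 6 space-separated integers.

Answer: 5 6 7 9 12 13

Derivation:
I0 mul r1 <- r1,r1: IF@1 ID@2 stall=0 (-) EX@3 MEM@4 WB@5
I1 sub r2 <- r3,r4: IF@2 ID@3 stall=0 (-) EX@4 MEM@5 WB@6
I2 mul r1 <- r5,r5: IF@3 ID@4 stall=0 (-) EX@5 MEM@6 WB@7
I3 sub r1 <- r2,r4: IF@4 ID@5 stall=1 (RAW on I1.r2 (WB@6)) EX@7 MEM@8 WB@9
I4 sub r3 <- r1,r3: IF@5 ID@7 stall=2 (RAW on I3.r1 (WB@9)) EX@10 MEM@11 WB@12
I5 ld r1 <- r2: IF@7 ID@10 stall=0 (-) EX@11 MEM@12 WB@13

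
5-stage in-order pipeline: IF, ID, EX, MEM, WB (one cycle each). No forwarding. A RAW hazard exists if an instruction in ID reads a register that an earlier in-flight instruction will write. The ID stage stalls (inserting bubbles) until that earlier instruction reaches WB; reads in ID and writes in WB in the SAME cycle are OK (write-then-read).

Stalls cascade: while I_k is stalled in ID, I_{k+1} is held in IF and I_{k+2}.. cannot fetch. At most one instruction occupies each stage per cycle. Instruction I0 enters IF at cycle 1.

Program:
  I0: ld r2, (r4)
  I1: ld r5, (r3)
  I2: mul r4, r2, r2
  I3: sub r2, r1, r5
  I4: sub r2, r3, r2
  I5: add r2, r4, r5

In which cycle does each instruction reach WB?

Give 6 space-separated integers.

Answer: 5 6 8 9 12 13

Derivation:
I0 ld r2 <- r4: IF@1 ID@2 stall=0 (-) EX@3 MEM@4 WB@5
I1 ld r5 <- r3: IF@2 ID@3 stall=0 (-) EX@4 MEM@5 WB@6
I2 mul r4 <- r2,r2: IF@3 ID@4 stall=1 (RAW on I0.r2 (WB@5)) EX@6 MEM@7 WB@8
I3 sub r2 <- r1,r5: IF@4 ID@6 stall=0 (-) EX@7 MEM@8 WB@9
I4 sub r2 <- r3,r2: IF@6 ID@7 stall=2 (RAW on I3.r2 (WB@9)) EX@10 MEM@11 WB@12
I5 add r2 <- r4,r5: IF@7 ID@10 stall=0 (-) EX@11 MEM@12 WB@13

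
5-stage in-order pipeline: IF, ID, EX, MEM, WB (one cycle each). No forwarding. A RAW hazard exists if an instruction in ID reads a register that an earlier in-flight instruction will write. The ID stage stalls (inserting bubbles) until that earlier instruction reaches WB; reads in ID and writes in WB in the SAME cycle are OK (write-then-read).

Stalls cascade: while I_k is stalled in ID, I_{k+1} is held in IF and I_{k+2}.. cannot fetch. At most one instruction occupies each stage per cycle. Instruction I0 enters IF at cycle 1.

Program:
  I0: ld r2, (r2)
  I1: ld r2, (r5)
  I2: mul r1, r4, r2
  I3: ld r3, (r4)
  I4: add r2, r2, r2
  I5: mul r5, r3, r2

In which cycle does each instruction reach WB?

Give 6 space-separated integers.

I0 ld r2 <- r2: IF@1 ID@2 stall=0 (-) EX@3 MEM@4 WB@5
I1 ld r2 <- r5: IF@2 ID@3 stall=0 (-) EX@4 MEM@5 WB@6
I2 mul r1 <- r4,r2: IF@3 ID@4 stall=2 (RAW on I1.r2 (WB@6)) EX@7 MEM@8 WB@9
I3 ld r3 <- r4: IF@4 ID@7 stall=0 (-) EX@8 MEM@9 WB@10
I4 add r2 <- r2,r2: IF@7 ID@8 stall=0 (-) EX@9 MEM@10 WB@11
I5 mul r5 <- r3,r2: IF@8 ID@9 stall=2 (RAW on I4.r2 (WB@11)) EX@12 MEM@13 WB@14

Answer: 5 6 9 10 11 14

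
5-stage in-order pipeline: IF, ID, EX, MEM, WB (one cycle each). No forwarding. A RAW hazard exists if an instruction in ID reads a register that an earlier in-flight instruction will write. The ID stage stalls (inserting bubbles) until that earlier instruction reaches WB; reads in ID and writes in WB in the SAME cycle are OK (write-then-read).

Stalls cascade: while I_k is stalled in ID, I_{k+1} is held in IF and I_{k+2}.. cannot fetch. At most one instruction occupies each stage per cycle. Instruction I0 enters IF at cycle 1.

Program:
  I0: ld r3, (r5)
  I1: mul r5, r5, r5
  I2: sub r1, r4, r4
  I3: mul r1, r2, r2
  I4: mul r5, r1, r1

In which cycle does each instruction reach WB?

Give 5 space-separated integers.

I0 ld r3 <- r5: IF@1 ID@2 stall=0 (-) EX@3 MEM@4 WB@5
I1 mul r5 <- r5,r5: IF@2 ID@3 stall=0 (-) EX@4 MEM@5 WB@6
I2 sub r1 <- r4,r4: IF@3 ID@4 stall=0 (-) EX@5 MEM@6 WB@7
I3 mul r1 <- r2,r2: IF@4 ID@5 stall=0 (-) EX@6 MEM@7 WB@8
I4 mul r5 <- r1,r1: IF@5 ID@6 stall=2 (RAW on I3.r1 (WB@8)) EX@9 MEM@10 WB@11

Answer: 5 6 7 8 11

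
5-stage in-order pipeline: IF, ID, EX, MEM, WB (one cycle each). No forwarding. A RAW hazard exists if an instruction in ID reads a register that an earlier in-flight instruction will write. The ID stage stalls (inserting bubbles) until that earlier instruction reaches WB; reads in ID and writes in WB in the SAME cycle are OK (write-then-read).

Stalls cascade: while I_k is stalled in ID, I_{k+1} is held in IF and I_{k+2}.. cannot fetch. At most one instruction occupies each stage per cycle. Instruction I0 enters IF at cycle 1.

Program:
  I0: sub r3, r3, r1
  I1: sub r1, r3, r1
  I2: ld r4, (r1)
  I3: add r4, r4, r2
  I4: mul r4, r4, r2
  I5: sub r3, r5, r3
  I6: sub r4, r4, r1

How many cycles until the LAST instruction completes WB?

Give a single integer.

I0 sub r3 <- r3,r1: IF@1 ID@2 stall=0 (-) EX@3 MEM@4 WB@5
I1 sub r1 <- r3,r1: IF@2 ID@3 stall=2 (RAW on I0.r3 (WB@5)) EX@6 MEM@7 WB@8
I2 ld r4 <- r1: IF@3 ID@6 stall=2 (RAW on I1.r1 (WB@8)) EX@9 MEM@10 WB@11
I3 add r4 <- r4,r2: IF@6 ID@9 stall=2 (RAW on I2.r4 (WB@11)) EX@12 MEM@13 WB@14
I4 mul r4 <- r4,r2: IF@9 ID@12 stall=2 (RAW on I3.r4 (WB@14)) EX@15 MEM@16 WB@17
I5 sub r3 <- r5,r3: IF@12 ID@15 stall=0 (-) EX@16 MEM@17 WB@18
I6 sub r4 <- r4,r1: IF@15 ID@16 stall=1 (RAW on I4.r4 (WB@17)) EX@18 MEM@19 WB@20

Answer: 20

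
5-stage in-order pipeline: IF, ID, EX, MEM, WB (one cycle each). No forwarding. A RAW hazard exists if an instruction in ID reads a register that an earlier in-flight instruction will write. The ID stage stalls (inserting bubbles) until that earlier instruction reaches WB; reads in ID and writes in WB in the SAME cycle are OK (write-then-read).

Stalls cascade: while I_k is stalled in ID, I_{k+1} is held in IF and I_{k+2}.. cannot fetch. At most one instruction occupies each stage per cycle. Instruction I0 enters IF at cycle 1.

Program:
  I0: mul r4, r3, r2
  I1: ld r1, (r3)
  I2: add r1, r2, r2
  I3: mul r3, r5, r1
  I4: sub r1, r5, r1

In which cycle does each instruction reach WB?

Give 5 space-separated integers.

I0 mul r4 <- r3,r2: IF@1 ID@2 stall=0 (-) EX@3 MEM@4 WB@5
I1 ld r1 <- r3: IF@2 ID@3 stall=0 (-) EX@4 MEM@5 WB@6
I2 add r1 <- r2,r2: IF@3 ID@4 stall=0 (-) EX@5 MEM@6 WB@7
I3 mul r3 <- r5,r1: IF@4 ID@5 stall=2 (RAW on I2.r1 (WB@7)) EX@8 MEM@9 WB@10
I4 sub r1 <- r5,r1: IF@5 ID@8 stall=0 (-) EX@9 MEM@10 WB@11

Answer: 5 6 7 10 11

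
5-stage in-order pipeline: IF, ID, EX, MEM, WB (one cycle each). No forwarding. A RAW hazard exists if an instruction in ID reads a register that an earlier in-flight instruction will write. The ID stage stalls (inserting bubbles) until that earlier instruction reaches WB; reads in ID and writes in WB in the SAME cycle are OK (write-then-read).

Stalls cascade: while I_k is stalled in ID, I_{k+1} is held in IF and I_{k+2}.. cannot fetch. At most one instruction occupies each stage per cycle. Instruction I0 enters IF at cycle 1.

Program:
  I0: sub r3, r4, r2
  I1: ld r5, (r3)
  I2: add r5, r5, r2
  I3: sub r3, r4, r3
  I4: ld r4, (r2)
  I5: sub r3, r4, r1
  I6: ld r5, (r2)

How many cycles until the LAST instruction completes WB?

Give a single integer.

I0 sub r3 <- r4,r2: IF@1 ID@2 stall=0 (-) EX@3 MEM@4 WB@5
I1 ld r5 <- r3: IF@2 ID@3 stall=2 (RAW on I0.r3 (WB@5)) EX@6 MEM@7 WB@8
I2 add r5 <- r5,r2: IF@3 ID@6 stall=2 (RAW on I1.r5 (WB@8)) EX@9 MEM@10 WB@11
I3 sub r3 <- r4,r3: IF@6 ID@9 stall=0 (-) EX@10 MEM@11 WB@12
I4 ld r4 <- r2: IF@9 ID@10 stall=0 (-) EX@11 MEM@12 WB@13
I5 sub r3 <- r4,r1: IF@10 ID@11 stall=2 (RAW on I4.r4 (WB@13)) EX@14 MEM@15 WB@16
I6 ld r5 <- r2: IF@11 ID@14 stall=0 (-) EX@15 MEM@16 WB@17

Answer: 17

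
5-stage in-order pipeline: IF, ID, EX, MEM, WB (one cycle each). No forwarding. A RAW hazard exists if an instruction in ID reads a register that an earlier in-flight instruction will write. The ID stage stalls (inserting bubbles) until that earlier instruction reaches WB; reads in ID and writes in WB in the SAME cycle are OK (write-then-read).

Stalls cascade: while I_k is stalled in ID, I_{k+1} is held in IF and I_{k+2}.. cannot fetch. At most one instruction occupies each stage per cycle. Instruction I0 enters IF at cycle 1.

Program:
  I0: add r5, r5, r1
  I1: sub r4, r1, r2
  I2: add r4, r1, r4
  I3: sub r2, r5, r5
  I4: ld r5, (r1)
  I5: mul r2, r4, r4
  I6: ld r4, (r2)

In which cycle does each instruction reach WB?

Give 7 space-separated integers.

I0 add r5 <- r5,r1: IF@1 ID@2 stall=0 (-) EX@3 MEM@4 WB@5
I1 sub r4 <- r1,r2: IF@2 ID@3 stall=0 (-) EX@4 MEM@5 WB@6
I2 add r4 <- r1,r4: IF@3 ID@4 stall=2 (RAW on I1.r4 (WB@6)) EX@7 MEM@8 WB@9
I3 sub r2 <- r5,r5: IF@4 ID@7 stall=0 (-) EX@8 MEM@9 WB@10
I4 ld r5 <- r1: IF@7 ID@8 stall=0 (-) EX@9 MEM@10 WB@11
I5 mul r2 <- r4,r4: IF@8 ID@9 stall=0 (-) EX@10 MEM@11 WB@12
I6 ld r4 <- r2: IF@9 ID@10 stall=2 (RAW on I5.r2 (WB@12)) EX@13 MEM@14 WB@15

Answer: 5 6 9 10 11 12 15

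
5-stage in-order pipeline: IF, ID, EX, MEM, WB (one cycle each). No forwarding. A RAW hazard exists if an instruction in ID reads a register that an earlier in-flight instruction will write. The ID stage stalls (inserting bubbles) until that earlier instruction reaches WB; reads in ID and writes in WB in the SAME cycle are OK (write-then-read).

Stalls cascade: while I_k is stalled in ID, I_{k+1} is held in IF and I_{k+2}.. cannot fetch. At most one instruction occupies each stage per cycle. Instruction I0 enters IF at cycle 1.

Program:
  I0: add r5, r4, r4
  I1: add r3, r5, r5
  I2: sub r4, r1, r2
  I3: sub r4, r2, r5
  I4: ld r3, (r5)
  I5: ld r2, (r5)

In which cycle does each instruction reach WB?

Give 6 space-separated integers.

Answer: 5 8 9 10 11 12

Derivation:
I0 add r5 <- r4,r4: IF@1 ID@2 stall=0 (-) EX@3 MEM@4 WB@5
I1 add r3 <- r5,r5: IF@2 ID@3 stall=2 (RAW on I0.r5 (WB@5)) EX@6 MEM@7 WB@8
I2 sub r4 <- r1,r2: IF@3 ID@6 stall=0 (-) EX@7 MEM@8 WB@9
I3 sub r4 <- r2,r5: IF@6 ID@7 stall=0 (-) EX@8 MEM@9 WB@10
I4 ld r3 <- r5: IF@7 ID@8 stall=0 (-) EX@9 MEM@10 WB@11
I5 ld r2 <- r5: IF@8 ID@9 stall=0 (-) EX@10 MEM@11 WB@12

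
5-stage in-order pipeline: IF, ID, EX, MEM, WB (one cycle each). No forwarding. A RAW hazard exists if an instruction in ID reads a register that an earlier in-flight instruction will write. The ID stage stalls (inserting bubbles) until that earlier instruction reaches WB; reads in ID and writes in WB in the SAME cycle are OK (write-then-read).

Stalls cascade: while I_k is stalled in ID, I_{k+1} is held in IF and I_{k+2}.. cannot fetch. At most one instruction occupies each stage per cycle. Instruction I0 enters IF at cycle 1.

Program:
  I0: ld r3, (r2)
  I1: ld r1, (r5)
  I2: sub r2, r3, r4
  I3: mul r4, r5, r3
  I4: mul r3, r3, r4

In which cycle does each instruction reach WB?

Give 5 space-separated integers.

Answer: 5 6 8 9 12

Derivation:
I0 ld r3 <- r2: IF@1 ID@2 stall=0 (-) EX@3 MEM@4 WB@5
I1 ld r1 <- r5: IF@2 ID@3 stall=0 (-) EX@4 MEM@5 WB@6
I2 sub r2 <- r3,r4: IF@3 ID@4 stall=1 (RAW on I0.r3 (WB@5)) EX@6 MEM@7 WB@8
I3 mul r4 <- r5,r3: IF@4 ID@6 stall=0 (-) EX@7 MEM@8 WB@9
I4 mul r3 <- r3,r4: IF@6 ID@7 stall=2 (RAW on I3.r4 (WB@9)) EX@10 MEM@11 WB@12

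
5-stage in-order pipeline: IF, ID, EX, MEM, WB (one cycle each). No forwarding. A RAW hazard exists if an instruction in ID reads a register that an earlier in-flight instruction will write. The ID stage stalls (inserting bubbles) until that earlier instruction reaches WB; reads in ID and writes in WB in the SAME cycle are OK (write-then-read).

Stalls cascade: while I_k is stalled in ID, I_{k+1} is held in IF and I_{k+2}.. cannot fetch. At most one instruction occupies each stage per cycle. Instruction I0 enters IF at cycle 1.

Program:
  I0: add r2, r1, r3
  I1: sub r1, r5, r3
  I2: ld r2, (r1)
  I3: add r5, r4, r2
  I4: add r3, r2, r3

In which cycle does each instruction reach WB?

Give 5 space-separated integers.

Answer: 5 6 9 12 13

Derivation:
I0 add r2 <- r1,r3: IF@1 ID@2 stall=0 (-) EX@3 MEM@4 WB@5
I1 sub r1 <- r5,r3: IF@2 ID@3 stall=0 (-) EX@4 MEM@5 WB@6
I2 ld r2 <- r1: IF@3 ID@4 stall=2 (RAW on I1.r1 (WB@6)) EX@7 MEM@8 WB@9
I3 add r5 <- r4,r2: IF@4 ID@7 stall=2 (RAW on I2.r2 (WB@9)) EX@10 MEM@11 WB@12
I4 add r3 <- r2,r3: IF@7 ID@10 stall=0 (-) EX@11 MEM@12 WB@13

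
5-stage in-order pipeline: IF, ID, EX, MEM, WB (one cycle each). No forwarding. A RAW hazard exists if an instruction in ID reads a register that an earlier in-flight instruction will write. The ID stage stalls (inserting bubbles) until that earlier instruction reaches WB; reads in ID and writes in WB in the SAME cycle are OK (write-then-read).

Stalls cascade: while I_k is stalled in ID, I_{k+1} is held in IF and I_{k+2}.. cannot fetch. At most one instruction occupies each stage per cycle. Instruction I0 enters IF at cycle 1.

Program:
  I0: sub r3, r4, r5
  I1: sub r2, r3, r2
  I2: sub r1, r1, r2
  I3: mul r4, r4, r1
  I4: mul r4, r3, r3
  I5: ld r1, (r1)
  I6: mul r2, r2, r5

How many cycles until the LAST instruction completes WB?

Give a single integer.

Answer: 17

Derivation:
I0 sub r3 <- r4,r5: IF@1 ID@2 stall=0 (-) EX@3 MEM@4 WB@5
I1 sub r2 <- r3,r2: IF@2 ID@3 stall=2 (RAW on I0.r3 (WB@5)) EX@6 MEM@7 WB@8
I2 sub r1 <- r1,r2: IF@3 ID@6 stall=2 (RAW on I1.r2 (WB@8)) EX@9 MEM@10 WB@11
I3 mul r4 <- r4,r1: IF@6 ID@9 stall=2 (RAW on I2.r1 (WB@11)) EX@12 MEM@13 WB@14
I4 mul r4 <- r3,r3: IF@9 ID@12 stall=0 (-) EX@13 MEM@14 WB@15
I5 ld r1 <- r1: IF@12 ID@13 stall=0 (-) EX@14 MEM@15 WB@16
I6 mul r2 <- r2,r5: IF@13 ID@14 stall=0 (-) EX@15 MEM@16 WB@17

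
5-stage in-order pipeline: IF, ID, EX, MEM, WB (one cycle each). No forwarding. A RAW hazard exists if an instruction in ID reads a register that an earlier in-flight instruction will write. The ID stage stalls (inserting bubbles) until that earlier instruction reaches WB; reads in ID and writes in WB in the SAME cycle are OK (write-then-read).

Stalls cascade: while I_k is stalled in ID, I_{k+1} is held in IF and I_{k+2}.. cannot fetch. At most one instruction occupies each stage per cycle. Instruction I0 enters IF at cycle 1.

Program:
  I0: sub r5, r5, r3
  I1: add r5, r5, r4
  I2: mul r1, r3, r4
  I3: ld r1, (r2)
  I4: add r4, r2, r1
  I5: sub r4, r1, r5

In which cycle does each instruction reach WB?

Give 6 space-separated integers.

I0 sub r5 <- r5,r3: IF@1 ID@2 stall=0 (-) EX@3 MEM@4 WB@5
I1 add r5 <- r5,r4: IF@2 ID@3 stall=2 (RAW on I0.r5 (WB@5)) EX@6 MEM@7 WB@8
I2 mul r1 <- r3,r4: IF@3 ID@6 stall=0 (-) EX@7 MEM@8 WB@9
I3 ld r1 <- r2: IF@6 ID@7 stall=0 (-) EX@8 MEM@9 WB@10
I4 add r4 <- r2,r1: IF@7 ID@8 stall=2 (RAW on I3.r1 (WB@10)) EX@11 MEM@12 WB@13
I5 sub r4 <- r1,r5: IF@8 ID@11 stall=0 (-) EX@12 MEM@13 WB@14

Answer: 5 8 9 10 13 14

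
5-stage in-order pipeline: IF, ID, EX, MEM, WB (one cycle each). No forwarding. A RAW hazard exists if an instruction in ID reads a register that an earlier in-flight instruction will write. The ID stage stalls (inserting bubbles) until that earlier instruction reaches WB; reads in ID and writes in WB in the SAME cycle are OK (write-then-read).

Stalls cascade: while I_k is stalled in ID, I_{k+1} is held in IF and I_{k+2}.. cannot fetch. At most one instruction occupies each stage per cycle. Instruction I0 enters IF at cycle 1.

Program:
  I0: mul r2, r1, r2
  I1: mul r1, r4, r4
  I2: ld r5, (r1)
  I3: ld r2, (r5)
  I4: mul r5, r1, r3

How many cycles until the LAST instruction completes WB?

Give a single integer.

Answer: 13

Derivation:
I0 mul r2 <- r1,r2: IF@1 ID@2 stall=0 (-) EX@3 MEM@4 WB@5
I1 mul r1 <- r4,r4: IF@2 ID@3 stall=0 (-) EX@4 MEM@5 WB@6
I2 ld r5 <- r1: IF@3 ID@4 stall=2 (RAW on I1.r1 (WB@6)) EX@7 MEM@8 WB@9
I3 ld r2 <- r5: IF@4 ID@7 stall=2 (RAW on I2.r5 (WB@9)) EX@10 MEM@11 WB@12
I4 mul r5 <- r1,r3: IF@7 ID@10 stall=0 (-) EX@11 MEM@12 WB@13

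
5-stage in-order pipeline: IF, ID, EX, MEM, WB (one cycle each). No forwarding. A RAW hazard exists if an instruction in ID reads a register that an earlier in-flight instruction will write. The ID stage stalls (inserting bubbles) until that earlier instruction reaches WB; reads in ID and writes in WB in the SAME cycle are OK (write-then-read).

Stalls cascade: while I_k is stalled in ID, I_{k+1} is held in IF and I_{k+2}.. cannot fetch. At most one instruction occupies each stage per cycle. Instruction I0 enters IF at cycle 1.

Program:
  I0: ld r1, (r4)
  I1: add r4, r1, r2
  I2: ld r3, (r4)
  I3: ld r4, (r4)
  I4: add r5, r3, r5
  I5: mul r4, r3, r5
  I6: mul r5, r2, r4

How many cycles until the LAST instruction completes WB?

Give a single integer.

I0 ld r1 <- r4: IF@1 ID@2 stall=0 (-) EX@3 MEM@4 WB@5
I1 add r4 <- r1,r2: IF@2 ID@3 stall=2 (RAW on I0.r1 (WB@5)) EX@6 MEM@7 WB@8
I2 ld r3 <- r4: IF@3 ID@6 stall=2 (RAW on I1.r4 (WB@8)) EX@9 MEM@10 WB@11
I3 ld r4 <- r4: IF@6 ID@9 stall=0 (-) EX@10 MEM@11 WB@12
I4 add r5 <- r3,r5: IF@9 ID@10 stall=1 (RAW on I2.r3 (WB@11)) EX@12 MEM@13 WB@14
I5 mul r4 <- r3,r5: IF@10 ID@12 stall=2 (RAW on I4.r5 (WB@14)) EX@15 MEM@16 WB@17
I6 mul r5 <- r2,r4: IF@12 ID@15 stall=2 (RAW on I5.r4 (WB@17)) EX@18 MEM@19 WB@20

Answer: 20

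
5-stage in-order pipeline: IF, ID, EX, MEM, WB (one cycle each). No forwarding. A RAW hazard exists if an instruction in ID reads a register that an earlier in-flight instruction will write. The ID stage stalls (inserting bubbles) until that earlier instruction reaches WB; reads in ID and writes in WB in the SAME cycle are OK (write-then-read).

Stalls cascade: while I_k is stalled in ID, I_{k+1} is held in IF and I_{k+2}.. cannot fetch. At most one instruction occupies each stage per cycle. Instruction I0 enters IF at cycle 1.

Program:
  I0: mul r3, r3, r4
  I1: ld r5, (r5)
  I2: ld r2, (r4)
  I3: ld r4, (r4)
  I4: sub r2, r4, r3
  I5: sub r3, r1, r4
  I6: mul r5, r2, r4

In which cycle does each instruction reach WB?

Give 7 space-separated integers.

Answer: 5 6 7 8 11 12 14

Derivation:
I0 mul r3 <- r3,r4: IF@1 ID@2 stall=0 (-) EX@3 MEM@4 WB@5
I1 ld r5 <- r5: IF@2 ID@3 stall=0 (-) EX@4 MEM@5 WB@6
I2 ld r2 <- r4: IF@3 ID@4 stall=0 (-) EX@5 MEM@6 WB@7
I3 ld r4 <- r4: IF@4 ID@5 stall=0 (-) EX@6 MEM@7 WB@8
I4 sub r2 <- r4,r3: IF@5 ID@6 stall=2 (RAW on I3.r4 (WB@8)) EX@9 MEM@10 WB@11
I5 sub r3 <- r1,r4: IF@6 ID@9 stall=0 (-) EX@10 MEM@11 WB@12
I6 mul r5 <- r2,r4: IF@9 ID@10 stall=1 (RAW on I4.r2 (WB@11)) EX@12 MEM@13 WB@14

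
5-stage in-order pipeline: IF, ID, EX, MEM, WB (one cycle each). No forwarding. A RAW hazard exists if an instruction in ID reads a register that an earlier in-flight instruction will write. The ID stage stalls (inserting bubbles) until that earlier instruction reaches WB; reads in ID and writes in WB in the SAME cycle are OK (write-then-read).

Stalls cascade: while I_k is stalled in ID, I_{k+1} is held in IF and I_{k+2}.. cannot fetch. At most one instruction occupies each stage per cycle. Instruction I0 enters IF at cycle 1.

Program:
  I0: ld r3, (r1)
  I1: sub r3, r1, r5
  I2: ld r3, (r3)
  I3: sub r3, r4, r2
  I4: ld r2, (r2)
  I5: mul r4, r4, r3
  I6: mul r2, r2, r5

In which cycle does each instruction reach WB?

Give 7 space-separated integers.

Answer: 5 6 9 10 11 13 14

Derivation:
I0 ld r3 <- r1: IF@1 ID@2 stall=0 (-) EX@3 MEM@4 WB@5
I1 sub r3 <- r1,r5: IF@2 ID@3 stall=0 (-) EX@4 MEM@5 WB@6
I2 ld r3 <- r3: IF@3 ID@4 stall=2 (RAW on I1.r3 (WB@6)) EX@7 MEM@8 WB@9
I3 sub r3 <- r4,r2: IF@4 ID@7 stall=0 (-) EX@8 MEM@9 WB@10
I4 ld r2 <- r2: IF@7 ID@8 stall=0 (-) EX@9 MEM@10 WB@11
I5 mul r4 <- r4,r3: IF@8 ID@9 stall=1 (RAW on I3.r3 (WB@10)) EX@11 MEM@12 WB@13
I6 mul r2 <- r2,r5: IF@9 ID@11 stall=0 (-) EX@12 MEM@13 WB@14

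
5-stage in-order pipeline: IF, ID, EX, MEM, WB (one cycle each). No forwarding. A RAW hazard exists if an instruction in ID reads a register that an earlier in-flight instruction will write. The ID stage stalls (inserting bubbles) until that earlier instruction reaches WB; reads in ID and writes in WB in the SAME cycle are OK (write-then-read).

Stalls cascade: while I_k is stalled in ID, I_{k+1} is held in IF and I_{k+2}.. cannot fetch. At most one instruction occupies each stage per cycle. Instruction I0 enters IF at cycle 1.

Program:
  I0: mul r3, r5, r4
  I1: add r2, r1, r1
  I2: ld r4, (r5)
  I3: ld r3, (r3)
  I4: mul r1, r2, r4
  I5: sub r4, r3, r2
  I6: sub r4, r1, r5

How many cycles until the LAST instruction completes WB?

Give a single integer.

Answer: 13

Derivation:
I0 mul r3 <- r5,r4: IF@1 ID@2 stall=0 (-) EX@3 MEM@4 WB@5
I1 add r2 <- r1,r1: IF@2 ID@3 stall=0 (-) EX@4 MEM@5 WB@6
I2 ld r4 <- r5: IF@3 ID@4 stall=0 (-) EX@5 MEM@6 WB@7
I3 ld r3 <- r3: IF@4 ID@5 stall=0 (-) EX@6 MEM@7 WB@8
I4 mul r1 <- r2,r4: IF@5 ID@6 stall=1 (RAW on I2.r4 (WB@7)) EX@8 MEM@9 WB@10
I5 sub r4 <- r3,r2: IF@6 ID@8 stall=0 (-) EX@9 MEM@10 WB@11
I6 sub r4 <- r1,r5: IF@8 ID@9 stall=1 (RAW on I4.r1 (WB@10)) EX@11 MEM@12 WB@13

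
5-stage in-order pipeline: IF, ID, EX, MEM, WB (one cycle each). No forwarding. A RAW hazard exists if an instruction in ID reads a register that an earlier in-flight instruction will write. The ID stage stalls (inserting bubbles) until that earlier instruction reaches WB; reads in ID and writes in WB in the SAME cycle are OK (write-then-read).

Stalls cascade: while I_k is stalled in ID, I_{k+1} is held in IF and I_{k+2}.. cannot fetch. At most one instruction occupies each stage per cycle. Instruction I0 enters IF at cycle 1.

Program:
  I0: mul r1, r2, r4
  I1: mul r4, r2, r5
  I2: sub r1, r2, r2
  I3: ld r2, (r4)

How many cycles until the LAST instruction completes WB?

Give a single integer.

Answer: 9

Derivation:
I0 mul r1 <- r2,r4: IF@1 ID@2 stall=0 (-) EX@3 MEM@4 WB@5
I1 mul r4 <- r2,r5: IF@2 ID@3 stall=0 (-) EX@4 MEM@5 WB@6
I2 sub r1 <- r2,r2: IF@3 ID@4 stall=0 (-) EX@5 MEM@6 WB@7
I3 ld r2 <- r4: IF@4 ID@5 stall=1 (RAW on I1.r4 (WB@6)) EX@7 MEM@8 WB@9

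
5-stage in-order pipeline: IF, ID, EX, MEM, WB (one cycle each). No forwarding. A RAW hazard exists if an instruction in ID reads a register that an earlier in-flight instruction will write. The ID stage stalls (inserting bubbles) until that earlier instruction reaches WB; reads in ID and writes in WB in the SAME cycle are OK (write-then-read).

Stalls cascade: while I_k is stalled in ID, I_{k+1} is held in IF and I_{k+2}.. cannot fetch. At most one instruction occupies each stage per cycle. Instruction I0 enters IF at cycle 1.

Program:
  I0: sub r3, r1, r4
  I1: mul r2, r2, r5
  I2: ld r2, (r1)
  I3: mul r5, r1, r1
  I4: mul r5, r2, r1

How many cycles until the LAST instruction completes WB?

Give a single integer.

I0 sub r3 <- r1,r4: IF@1 ID@2 stall=0 (-) EX@3 MEM@4 WB@5
I1 mul r2 <- r2,r5: IF@2 ID@3 stall=0 (-) EX@4 MEM@5 WB@6
I2 ld r2 <- r1: IF@3 ID@4 stall=0 (-) EX@5 MEM@6 WB@7
I3 mul r5 <- r1,r1: IF@4 ID@5 stall=0 (-) EX@6 MEM@7 WB@8
I4 mul r5 <- r2,r1: IF@5 ID@6 stall=1 (RAW on I2.r2 (WB@7)) EX@8 MEM@9 WB@10

Answer: 10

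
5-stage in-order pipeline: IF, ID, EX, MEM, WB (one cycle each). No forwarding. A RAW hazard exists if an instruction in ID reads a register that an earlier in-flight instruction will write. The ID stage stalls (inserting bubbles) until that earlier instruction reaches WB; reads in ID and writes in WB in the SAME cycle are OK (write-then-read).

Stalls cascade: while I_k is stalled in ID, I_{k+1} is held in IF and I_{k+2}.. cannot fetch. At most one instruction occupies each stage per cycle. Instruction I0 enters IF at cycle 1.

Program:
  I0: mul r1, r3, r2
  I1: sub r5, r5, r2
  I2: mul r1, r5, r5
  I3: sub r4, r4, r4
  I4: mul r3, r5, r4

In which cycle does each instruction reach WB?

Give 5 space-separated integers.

I0 mul r1 <- r3,r2: IF@1 ID@2 stall=0 (-) EX@3 MEM@4 WB@5
I1 sub r5 <- r5,r2: IF@2 ID@3 stall=0 (-) EX@4 MEM@5 WB@6
I2 mul r1 <- r5,r5: IF@3 ID@4 stall=2 (RAW on I1.r5 (WB@6)) EX@7 MEM@8 WB@9
I3 sub r4 <- r4,r4: IF@4 ID@7 stall=0 (-) EX@8 MEM@9 WB@10
I4 mul r3 <- r5,r4: IF@7 ID@8 stall=2 (RAW on I3.r4 (WB@10)) EX@11 MEM@12 WB@13

Answer: 5 6 9 10 13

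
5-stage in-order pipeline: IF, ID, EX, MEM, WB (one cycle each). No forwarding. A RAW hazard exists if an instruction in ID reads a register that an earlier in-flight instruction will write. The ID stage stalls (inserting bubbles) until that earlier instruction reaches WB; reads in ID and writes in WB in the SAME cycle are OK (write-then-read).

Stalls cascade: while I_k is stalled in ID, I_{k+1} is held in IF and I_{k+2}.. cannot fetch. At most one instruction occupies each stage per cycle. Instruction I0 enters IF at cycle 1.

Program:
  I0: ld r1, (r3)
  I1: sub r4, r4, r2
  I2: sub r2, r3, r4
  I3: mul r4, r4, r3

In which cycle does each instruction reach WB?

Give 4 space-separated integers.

Answer: 5 6 9 10

Derivation:
I0 ld r1 <- r3: IF@1 ID@2 stall=0 (-) EX@3 MEM@4 WB@5
I1 sub r4 <- r4,r2: IF@2 ID@3 stall=0 (-) EX@4 MEM@5 WB@6
I2 sub r2 <- r3,r4: IF@3 ID@4 stall=2 (RAW on I1.r4 (WB@6)) EX@7 MEM@8 WB@9
I3 mul r4 <- r4,r3: IF@4 ID@7 stall=0 (-) EX@8 MEM@9 WB@10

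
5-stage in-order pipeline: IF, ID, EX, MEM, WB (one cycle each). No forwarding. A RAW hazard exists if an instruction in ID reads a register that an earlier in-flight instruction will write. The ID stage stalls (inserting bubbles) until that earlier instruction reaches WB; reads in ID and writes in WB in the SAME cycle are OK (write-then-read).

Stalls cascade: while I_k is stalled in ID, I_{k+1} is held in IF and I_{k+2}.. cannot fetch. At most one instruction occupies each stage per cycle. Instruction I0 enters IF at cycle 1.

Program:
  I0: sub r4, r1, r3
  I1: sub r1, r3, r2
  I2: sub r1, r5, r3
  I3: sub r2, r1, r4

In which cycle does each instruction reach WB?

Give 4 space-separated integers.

I0 sub r4 <- r1,r3: IF@1 ID@2 stall=0 (-) EX@3 MEM@4 WB@5
I1 sub r1 <- r3,r2: IF@2 ID@3 stall=0 (-) EX@4 MEM@5 WB@6
I2 sub r1 <- r5,r3: IF@3 ID@4 stall=0 (-) EX@5 MEM@6 WB@7
I3 sub r2 <- r1,r4: IF@4 ID@5 stall=2 (RAW on I2.r1 (WB@7)) EX@8 MEM@9 WB@10

Answer: 5 6 7 10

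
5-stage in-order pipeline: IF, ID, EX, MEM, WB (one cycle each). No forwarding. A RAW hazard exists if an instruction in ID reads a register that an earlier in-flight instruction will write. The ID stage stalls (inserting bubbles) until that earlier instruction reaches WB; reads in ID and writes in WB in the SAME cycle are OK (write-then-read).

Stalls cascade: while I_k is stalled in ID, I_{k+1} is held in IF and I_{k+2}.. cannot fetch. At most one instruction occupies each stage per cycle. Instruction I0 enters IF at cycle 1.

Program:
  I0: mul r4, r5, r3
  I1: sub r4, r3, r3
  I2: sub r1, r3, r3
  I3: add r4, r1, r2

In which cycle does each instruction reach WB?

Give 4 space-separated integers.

Answer: 5 6 7 10

Derivation:
I0 mul r4 <- r5,r3: IF@1 ID@2 stall=0 (-) EX@3 MEM@4 WB@5
I1 sub r4 <- r3,r3: IF@2 ID@3 stall=0 (-) EX@4 MEM@5 WB@6
I2 sub r1 <- r3,r3: IF@3 ID@4 stall=0 (-) EX@5 MEM@6 WB@7
I3 add r4 <- r1,r2: IF@4 ID@5 stall=2 (RAW on I2.r1 (WB@7)) EX@8 MEM@9 WB@10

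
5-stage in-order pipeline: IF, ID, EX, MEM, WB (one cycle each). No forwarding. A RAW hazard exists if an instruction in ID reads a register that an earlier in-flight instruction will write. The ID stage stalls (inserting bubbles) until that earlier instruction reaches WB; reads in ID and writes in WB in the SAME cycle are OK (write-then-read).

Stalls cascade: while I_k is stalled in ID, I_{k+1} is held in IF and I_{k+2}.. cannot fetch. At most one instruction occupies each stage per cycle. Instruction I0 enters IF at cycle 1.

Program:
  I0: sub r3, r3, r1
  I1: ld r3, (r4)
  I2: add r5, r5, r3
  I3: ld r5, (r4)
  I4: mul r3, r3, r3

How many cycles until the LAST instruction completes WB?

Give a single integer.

I0 sub r3 <- r3,r1: IF@1 ID@2 stall=0 (-) EX@3 MEM@4 WB@5
I1 ld r3 <- r4: IF@2 ID@3 stall=0 (-) EX@4 MEM@5 WB@6
I2 add r5 <- r5,r3: IF@3 ID@4 stall=2 (RAW on I1.r3 (WB@6)) EX@7 MEM@8 WB@9
I3 ld r5 <- r4: IF@4 ID@7 stall=0 (-) EX@8 MEM@9 WB@10
I4 mul r3 <- r3,r3: IF@7 ID@8 stall=0 (-) EX@9 MEM@10 WB@11

Answer: 11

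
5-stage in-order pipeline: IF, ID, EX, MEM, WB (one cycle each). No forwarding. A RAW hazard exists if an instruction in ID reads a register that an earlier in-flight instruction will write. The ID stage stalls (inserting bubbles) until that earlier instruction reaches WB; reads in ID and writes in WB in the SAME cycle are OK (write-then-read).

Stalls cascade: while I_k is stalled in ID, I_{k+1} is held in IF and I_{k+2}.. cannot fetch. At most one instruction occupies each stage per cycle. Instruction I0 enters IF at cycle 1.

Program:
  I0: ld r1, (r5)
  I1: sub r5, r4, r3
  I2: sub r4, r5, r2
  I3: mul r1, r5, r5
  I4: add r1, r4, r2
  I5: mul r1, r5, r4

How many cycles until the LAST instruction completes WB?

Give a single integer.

Answer: 13

Derivation:
I0 ld r1 <- r5: IF@1 ID@2 stall=0 (-) EX@3 MEM@4 WB@5
I1 sub r5 <- r4,r3: IF@2 ID@3 stall=0 (-) EX@4 MEM@5 WB@6
I2 sub r4 <- r5,r2: IF@3 ID@4 stall=2 (RAW on I1.r5 (WB@6)) EX@7 MEM@8 WB@9
I3 mul r1 <- r5,r5: IF@4 ID@7 stall=0 (-) EX@8 MEM@9 WB@10
I4 add r1 <- r4,r2: IF@7 ID@8 stall=1 (RAW on I2.r4 (WB@9)) EX@10 MEM@11 WB@12
I5 mul r1 <- r5,r4: IF@8 ID@10 stall=0 (-) EX@11 MEM@12 WB@13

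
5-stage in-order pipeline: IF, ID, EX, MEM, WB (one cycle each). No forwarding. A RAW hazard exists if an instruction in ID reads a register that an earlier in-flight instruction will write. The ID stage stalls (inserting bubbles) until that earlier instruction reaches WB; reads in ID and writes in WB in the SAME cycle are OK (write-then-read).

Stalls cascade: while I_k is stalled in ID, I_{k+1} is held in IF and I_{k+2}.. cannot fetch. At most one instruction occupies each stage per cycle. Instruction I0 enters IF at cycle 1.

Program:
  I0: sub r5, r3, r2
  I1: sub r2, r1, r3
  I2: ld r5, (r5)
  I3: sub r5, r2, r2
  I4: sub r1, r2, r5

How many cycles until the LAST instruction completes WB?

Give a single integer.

Answer: 12

Derivation:
I0 sub r5 <- r3,r2: IF@1 ID@2 stall=0 (-) EX@3 MEM@4 WB@5
I1 sub r2 <- r1,r3: IF@2 ID@3 stall=0 (-) EX@4 MEM@5 WB@6
I2 ld r5 <- r5: IF@3 ID@4 stall=1 (RAW on I0.r5 (WB@5)) EX@6 MEM@7 WB@8
I3 sub r5 <- r2,r2: IF@4 ID@6 stall=0 (-) EX@7 MEM@8 WB@9
I4 sub r1 <- r2,r5: IF@6 ID@7 stall=2 (RAW on I3.r5 (WB@9)) EX@10 MEM@11 WB@12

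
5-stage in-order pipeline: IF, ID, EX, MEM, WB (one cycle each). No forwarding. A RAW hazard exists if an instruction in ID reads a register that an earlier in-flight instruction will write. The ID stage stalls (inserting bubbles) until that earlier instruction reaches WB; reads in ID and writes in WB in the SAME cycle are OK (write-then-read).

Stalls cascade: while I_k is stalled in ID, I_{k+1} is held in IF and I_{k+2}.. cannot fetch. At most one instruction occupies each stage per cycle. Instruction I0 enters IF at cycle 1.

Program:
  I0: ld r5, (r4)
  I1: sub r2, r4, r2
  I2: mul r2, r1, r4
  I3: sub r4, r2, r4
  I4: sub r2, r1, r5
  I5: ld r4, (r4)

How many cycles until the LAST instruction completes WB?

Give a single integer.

Answer: 13

Derivation:
I0 ld r5 <- r4: IF@1 ID@2 stall=0 (-) EX@3 MEM@4 WB@5
I1 sub r2 <- r4,r2: IF@2 ID@3 stall=0 (-) EX@4 MEM@5 WB@6
I2 mul r2 <- r1,r4: IF@3 ID@4 stall=0 (-) EX@5 MEM@6 WB@7
I3 sub r4 <- r2,r4: IF@4 ID@5 stall=2 (RAW on I2.r2 (WB@7)) EX@8 MEM@9 WB@10
I4 sub r2 <- r1,r5: IF@5 ID@8 stall=0 (-) EX@9 MEM@10 WB@11
I5 ld r4 <- r4: IF@8 ID@9 stall=1 (RAW on I3.r4 (WB@10)) EX@11 MEM@12 WB@13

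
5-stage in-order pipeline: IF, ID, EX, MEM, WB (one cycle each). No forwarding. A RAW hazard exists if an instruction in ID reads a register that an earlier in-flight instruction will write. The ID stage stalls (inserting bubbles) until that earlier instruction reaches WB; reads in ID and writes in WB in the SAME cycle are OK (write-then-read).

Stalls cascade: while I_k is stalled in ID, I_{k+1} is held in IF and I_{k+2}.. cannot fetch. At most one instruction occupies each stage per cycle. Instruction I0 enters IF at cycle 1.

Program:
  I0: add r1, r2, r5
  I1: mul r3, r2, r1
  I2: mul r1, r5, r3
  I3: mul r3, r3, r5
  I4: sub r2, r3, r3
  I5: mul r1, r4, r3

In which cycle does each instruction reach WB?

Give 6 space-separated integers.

Answer: 5 8 11 12 15 16

Derivation:
I0 add r1 <- r2,r5: IF@1 ID@2 stall=0 (-) EX@3 MEM@4 WB@5
I1 mul r3 <- r2,r1: IF@2 ID@3 stall=2 (RAW on I0.r1 (WB@5)) EX@6 MEM@7 WB@8
I2 mul r1 <- r5,r3: IF@3 ID@6 stall=2 (RAW on I1.r3 (WB@8)) EX@9 MEM@10 WB@11
I3 mul r3 <- r3,r5: IF@6 ID@9 stall=0 (-) EX@10 MEM@11 WB@12
I4 sub r2 <- r3,r3: IF@9 ID@10 stall=2 (RAW on I3.r3 (WB@12)) EX@13 MEM@14 WB@15
I5 mul r1 <- r4,r3: IF@10 ID@13 stall=0 (-) EX@14 MEM@15 WB@16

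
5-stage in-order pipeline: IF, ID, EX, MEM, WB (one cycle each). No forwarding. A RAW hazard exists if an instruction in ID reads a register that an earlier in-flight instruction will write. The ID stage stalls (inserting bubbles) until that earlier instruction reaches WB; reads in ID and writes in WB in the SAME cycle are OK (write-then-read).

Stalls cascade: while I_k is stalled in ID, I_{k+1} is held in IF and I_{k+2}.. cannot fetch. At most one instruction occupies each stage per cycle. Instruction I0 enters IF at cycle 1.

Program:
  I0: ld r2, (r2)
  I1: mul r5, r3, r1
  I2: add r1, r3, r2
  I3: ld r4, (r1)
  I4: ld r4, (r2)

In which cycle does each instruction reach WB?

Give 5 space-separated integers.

I0 ld r2 <- r2: IF@1 ID@2 stall=0 (-) EX@3 MEM@4 WB@5
I1 mul r5 <- r3,r1: IF@2 ID@3 stall=0 (-) EX@4 MEM@5 WB@6
I2 add r1 <- r3,r2: IF@3 ID@4 stall=1 (RAW on I0.r2 (WB@5)) EX@6 MEM@7 WB@8
I3 ld r4 <- r1: IF@4 ID@6 stall=2 (RAW on I2.r1 (WB@8)) EX@9 MEM@10 WB@11
I4 ld r4 <- r2: IF@6 ID@9 stall=0 (-) EX@10 MEM@11 WB@12

Answer: 5 6 8 11 12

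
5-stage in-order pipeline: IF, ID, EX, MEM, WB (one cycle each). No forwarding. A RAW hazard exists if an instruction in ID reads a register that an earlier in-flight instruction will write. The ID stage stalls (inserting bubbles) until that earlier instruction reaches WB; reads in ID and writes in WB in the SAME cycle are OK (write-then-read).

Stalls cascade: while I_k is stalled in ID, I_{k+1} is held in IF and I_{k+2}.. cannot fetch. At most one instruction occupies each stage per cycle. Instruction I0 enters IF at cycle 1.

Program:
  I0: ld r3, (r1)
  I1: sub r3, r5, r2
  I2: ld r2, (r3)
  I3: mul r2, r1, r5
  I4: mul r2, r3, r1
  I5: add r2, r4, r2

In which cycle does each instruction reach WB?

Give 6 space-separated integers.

Answer: 5 6 9 10 11 14

Derivation:
I0 ld r3 <- r1: IF@1 ID@2 stall=0 (-) EX@3 MEM@4 WB@5
I1 sub r3 <- r5,r2: IF@2 ID@3 stall=0 (-) EX@4 MEM@5 WB@6
I2 ld r2 <- r3: IF@3 ID@4 stall=2 (RAW on I1.r3 (WB@6)) EX@7 MEM@8 WB@9
I3 mul r2 <- r1,r5: IF@4 ID@7 stall=0 (-) EX@8 MEM@9 WB@10
I4 mul r2 <- r3,r1: IF@7 ID@8 stall=0 (-) EX@9 MEM@10 WB@11
I5 add r2 <- r4,r2: IF@8 ID@9 stall=2 (RAW on I4.r2 (WB@11)) EX@12 MEM@13 WB@14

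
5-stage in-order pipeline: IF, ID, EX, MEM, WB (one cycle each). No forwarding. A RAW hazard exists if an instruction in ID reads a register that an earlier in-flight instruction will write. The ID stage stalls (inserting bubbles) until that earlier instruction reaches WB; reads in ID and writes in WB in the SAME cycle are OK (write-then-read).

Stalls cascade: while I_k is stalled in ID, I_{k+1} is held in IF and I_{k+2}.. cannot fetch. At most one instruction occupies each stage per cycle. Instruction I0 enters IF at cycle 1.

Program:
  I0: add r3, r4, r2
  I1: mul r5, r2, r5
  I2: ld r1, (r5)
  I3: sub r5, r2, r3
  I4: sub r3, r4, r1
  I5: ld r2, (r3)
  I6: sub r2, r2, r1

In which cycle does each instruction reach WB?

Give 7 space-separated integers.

Answer: 5 6 9 10 12 15 18

Derivation:
I0 add r3 <- r4,r2: IF@1 ID@2 stall=0 (-) EX@3 MEM@4 WB@5
I1 mul r5 <- r2,r5: IF@2 ID@3 stall=0 (-) EX@4 MEM@5 WB@6
I2 ld r1 <- r5: IF@3 ID@4 stall=2 (RAW on I1.r5 (WB@6)) EX@7 MEM@8 WB@9
I3 sub r5 <- r2,r3: IF@4 ID@7 stall=0 (-) EX@8 MEM@9 WB@10
I4 sub r3 <- r4,r1: IF@7 ID@8 stall=1 (RAW on I2.r1 (WB@9)) EX@10 MEM@11 WB@12
I5 ld r2 <- r3: IF@8 ID@10 stall=2 (RAW on I4.r3 (WB@12)) EX@13 MEM@14 WB@15
I6 sub r2 <- r2,r1: IF@10 ID@13 stall=2 (RAW on I5.r2 (WB@15)) EX@16 MEM@17 WB@18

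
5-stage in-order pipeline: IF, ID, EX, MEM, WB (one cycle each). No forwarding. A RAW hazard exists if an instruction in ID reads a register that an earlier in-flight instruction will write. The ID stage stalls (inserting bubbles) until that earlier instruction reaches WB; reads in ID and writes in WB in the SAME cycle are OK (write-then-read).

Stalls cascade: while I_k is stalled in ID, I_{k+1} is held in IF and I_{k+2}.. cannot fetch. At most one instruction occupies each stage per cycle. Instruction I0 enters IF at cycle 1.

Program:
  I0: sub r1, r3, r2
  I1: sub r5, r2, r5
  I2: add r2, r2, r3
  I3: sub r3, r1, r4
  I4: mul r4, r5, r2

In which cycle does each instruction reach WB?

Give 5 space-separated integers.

Answer: 5 6 7 8 10

Derivation:
I0 sub r1 <- r3,r2: IF@1 ID@2 stall=0 (-) EX@3 MEM@4 WB@5
I1 sub r5 <- r2,r5: IF@2 ID@3 stall=0 (-) EX@4 MEM@5 WB@6
I2 add r2 <- r2,r3: IF@3 ID@4 stall=0 (-) EX@5 MEM@6 WB@7
I3 sub r3 <- r1,r4: IF@4 ID@5 stall=0 (-) EX@6 MEM@7 WB@8
I4 mul r4 <- r5,r2: IF@5 ID@6 stall=1 (RAW on I2.r2 (WB@7)) EX@8 MEM@9 WB@10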